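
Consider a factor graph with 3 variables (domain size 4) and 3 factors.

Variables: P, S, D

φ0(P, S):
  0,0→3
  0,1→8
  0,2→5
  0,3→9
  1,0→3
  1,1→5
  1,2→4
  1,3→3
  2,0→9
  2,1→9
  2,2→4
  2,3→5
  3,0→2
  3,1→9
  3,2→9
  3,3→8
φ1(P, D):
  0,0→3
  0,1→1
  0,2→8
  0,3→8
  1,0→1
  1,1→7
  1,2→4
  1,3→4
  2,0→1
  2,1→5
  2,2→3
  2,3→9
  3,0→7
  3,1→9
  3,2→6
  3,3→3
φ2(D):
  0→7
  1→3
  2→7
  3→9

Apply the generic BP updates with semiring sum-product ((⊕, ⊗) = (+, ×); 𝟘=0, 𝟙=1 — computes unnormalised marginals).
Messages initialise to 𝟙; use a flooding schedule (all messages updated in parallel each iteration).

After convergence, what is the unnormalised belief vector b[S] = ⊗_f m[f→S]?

b[S] = [2138, 4097, 2929, 3424]

init: all messages = 𝟙 over 4 values
r1 m[φ0→P] = [25, 15, 27, 28]
r1 m[φ0→S] = [17, 31, 22, 25]
r1 m[φ1→P] = [20, 16, 18, 25]
r1 m[φ1→D] = [12, 22, 21, 24]
r1 m[φ2→D] = [7, 3, 7, 9]
r1 m[P→φ0] = [1, 1, 1, 1]
r1 m[P→φ1] = [1, 1, 1, 1]
r1 m[S→φ0] = [1, 1, 1, 1]
r1 m[D→φ1] = [1, 1, 1, 1]
r1 m[D→φ2] = [1, 1, 1, 1]
r2 m[φ0→P] = [25, 15, 27, 28]
r2 m[φ0→S] = [17, 31, 22, 25]
r2 m[φ1→P] = [20, 16, 18, 25]
r2 m[φ1→D] = [12, 22, 21, 24]
r2 m[φ2→D] = [7, 3, 7, 9]
r2 m[P→φ0] = [20, 16, 18, 25]
r2 m[P→φ1] = [25, 15, 27, 28]
r2 m[S→φ0] = [1, 1, 1, 1]
r2 m[D→φ1] = [7, 3, 7, 9]
r2 m[D→φ2] = [12, 22, 21, 24]
r3 m[φ0→P] = [25, 15, 27, 28]
r3 m[φ0→S] = [320, 627, 461, 518]
r3 m[φ1→P] = [152, 92, 124, 145]
r3 m[φ1→D] = [313, 517, 509, 587]
r3 m[φ2→D] = [7, 3, 7, 9]
r3 m[P→φ0] = [20, 16, 18, 25]
r3 m[P→φ1] = [25, 15, 27, 28]
r3 m[S→φ0] = [1, 1, 1, 1]
r3 m[D→φ1] = [7, 3, 7, 9]
r3 m[D→φ2] = [12, 22, 21, 24]
r4 m[φ0→P] = [25, 15, 27, 28]
r4 m[φ0→S] = [320, 627, 461, 518]
r4 m[φ1→P] = [152, 92, 124, 145]
r4 m[φ1→D] = [313, 517, 509, 587]
r4 m[φ2→D] = [7, 3, 7, 9]
r4 m[P→φ0] = [152, 92, 124, 145]
r4 m[P→φ1] = [25, 15, 27, 28]
r4 m[S→φ0] = [1, 1, 1, 1]
r4 m[D→φ1] = [7, 3, 7, 9]
r4 m[D→φ2] = [313, 517, 509, 587]
r5 m[φ0→P] = [25, 15, 27, 28]
r5 m[φ0→S] = [2138, 4097, 2929, 3424]
r5 m[φ1→P] = [152, 92, 124, 145]
r5 m[φ1→D] = [313, 517, 509, 587]
r5 m[φ2→D] = [7, 3, 7, 9]
r5 m[P→φ0] = [152, 92, 124, 145]
r5 m[P→φ1] = [25, 15, 27, 28]
r5 m[S→φ0] = [1, 1, 1, 1]
r5 m[D→φ1] = [7, 3, 7, 9]
r5 m[D→φ2] = [313, 517, 509, 587]
r6 m[φ0→P] = [25, 15, 27, 28]
r6 m[φ0→S] = [2138, 4097, 2929, 3424]
r6 m[φ1→P] = [152, 92, 124, 145]
r6 m[φ1→D] = [313, 517, 509, 587]
r6 m[φ2→D] = [7, 3, 7, 9]
r6 m[P→φ0] = [152, 92, 124, 145]
r6 m[P→φ1] = [25, 15, 27, 28]
r6 m[S→φ0] = [1, 1, 1, 1]
r6 m[D→φ1] = [7, 3, 7, 9]
r6 m[D→φ2] = [313, 517, 509, 587]
fixed point reached at round 6
b[S] = ⊗ incoming = [2138, 4097, 2929, 3424]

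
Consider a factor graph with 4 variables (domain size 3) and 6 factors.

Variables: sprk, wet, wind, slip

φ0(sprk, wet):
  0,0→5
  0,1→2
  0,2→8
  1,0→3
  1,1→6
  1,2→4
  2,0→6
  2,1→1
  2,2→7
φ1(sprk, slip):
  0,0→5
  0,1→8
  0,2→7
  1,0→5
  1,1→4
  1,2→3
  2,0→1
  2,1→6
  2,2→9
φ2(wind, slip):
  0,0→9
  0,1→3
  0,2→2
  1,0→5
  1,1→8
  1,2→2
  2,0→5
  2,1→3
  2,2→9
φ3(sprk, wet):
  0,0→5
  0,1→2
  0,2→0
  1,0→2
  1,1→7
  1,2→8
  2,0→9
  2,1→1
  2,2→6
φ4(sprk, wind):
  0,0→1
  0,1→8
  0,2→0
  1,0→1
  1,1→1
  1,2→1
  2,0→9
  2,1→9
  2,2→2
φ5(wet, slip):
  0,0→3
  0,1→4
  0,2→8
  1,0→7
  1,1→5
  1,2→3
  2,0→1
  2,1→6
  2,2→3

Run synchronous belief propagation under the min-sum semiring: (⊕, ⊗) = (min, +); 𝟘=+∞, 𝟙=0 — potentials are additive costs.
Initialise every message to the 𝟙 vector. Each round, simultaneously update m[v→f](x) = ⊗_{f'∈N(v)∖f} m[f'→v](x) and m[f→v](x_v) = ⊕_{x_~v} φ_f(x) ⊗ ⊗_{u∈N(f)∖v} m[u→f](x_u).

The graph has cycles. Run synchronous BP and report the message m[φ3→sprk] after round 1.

init: all messages = 𝟙 over 3 values
r1 m[φ0→sprk] = [2, 3, 1]
r1 m[φ0→wet] = [3, 1, 4]
r1 m[φ1→sprk] = [5, 3, 1]
r1 m[φ1→slip] = [1, 4, 3]
r1 m[φ2→wind] = [2, 2, 3]
r1 m[φ2→slip] = [5, 3, 2]
r1 m[φ3→sprk] = [0, 2, 1]
r1 m[φ3→wet] = [2, 1, 0]
r1 m[φ4→sprk] = [0, 1, 2]
r1 m[φ4→wind] = [1, 1, 0]
r1 m[φ5→wet] = [3, 3, 1]
r1 m[φ5→slip] = [1, 4, 3]
r1 m[sprk→φ0] = [0, 0, 0]
r1 m[sprk→φ1] = [0, 0, 0]
r1 m[sprk→φ3] = [0, 0, 0]
r1 m[sprk→φ4] = [0, 0, 0]
r1 m[wet→φ0] = [0, 0, 0]
r1 m[wet→φ3] = [0, 0, 0]
r1 m[wet→φ5] = [0, 0, 0]
r1 m[wind→φ2] = [0, 0, 0]
r1 m[wind→φ4] = [0, 0, 0]
r1 m[slip→φ1] = [0, 0, 0]
r1 m[slip→φ2] = [0, 0, 0]
r1 m[slip→φ5] = [0, 0, 0]

message @ round 1 = [0, 2, 1]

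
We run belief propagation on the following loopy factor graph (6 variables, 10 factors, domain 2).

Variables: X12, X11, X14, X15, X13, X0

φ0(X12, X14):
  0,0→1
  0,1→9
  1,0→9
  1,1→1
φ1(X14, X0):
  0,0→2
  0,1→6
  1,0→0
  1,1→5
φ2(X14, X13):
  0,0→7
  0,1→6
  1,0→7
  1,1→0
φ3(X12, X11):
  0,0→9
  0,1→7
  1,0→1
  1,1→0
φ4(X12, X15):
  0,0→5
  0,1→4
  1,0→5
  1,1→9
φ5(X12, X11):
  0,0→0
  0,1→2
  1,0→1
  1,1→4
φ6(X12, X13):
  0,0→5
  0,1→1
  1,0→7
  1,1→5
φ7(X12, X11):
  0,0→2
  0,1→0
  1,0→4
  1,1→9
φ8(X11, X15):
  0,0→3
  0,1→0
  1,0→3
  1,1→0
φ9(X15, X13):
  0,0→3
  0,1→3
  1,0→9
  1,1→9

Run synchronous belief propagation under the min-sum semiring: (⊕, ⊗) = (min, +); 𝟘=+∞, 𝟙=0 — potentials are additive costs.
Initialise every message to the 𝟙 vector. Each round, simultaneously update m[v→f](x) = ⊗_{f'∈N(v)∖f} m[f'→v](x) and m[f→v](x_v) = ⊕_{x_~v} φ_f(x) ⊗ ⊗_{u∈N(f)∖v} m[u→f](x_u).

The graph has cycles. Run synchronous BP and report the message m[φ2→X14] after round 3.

init: all messages = 𝟙 over 2 values
r1 m[φ0→X12] = [1, 1]
r1 m[φ0→X14] = [1, 1]
r1 m[φ1→X14] = [2, 0]
r1 m[φ1→X0] = [0, 5]
r1 m[φ2→X14] = [6, 0]
r1 m[φ2→X13] = [7, 0]
r1 m[φ3→X12] = [7, 0]
r1 m[φ3→X11] = [1, 0]
r1 m[φ4→X12] = [4, 5]
r1 m[φ4→X15] = [5, 4]
r1 m[φ5→X12] = [0, 1]
r1 m[φ5→X11] = [0, 2]
r1 m[φ6→X12] = [1, 5]
r1 m[φ6→X13] = [5, 1]
r1 m[φ7→X12] = [0, 4]
r1 m[φ7→X11] = [2, 0]
r1 m[φ8→X11] = [0, 0]
r1 m[φ8→X15] = [3, 0]
r1 m[φ9→X15] = [3, 9]
r1 m[φ9→X13] = [3, 3]
r1 m[X12→φ0] = [0, 0]
r1 m[X12→φ3] = [0, 0]
r1 m[X12→φ4] = [0, 0]
r1 m[X12→φ5] = [0, 0]
r1 m[X12→φ6] = [0, 0]
r1 m[X12→φ7] = [0, 0]
r1 m[X11→φ3] = [0, 0]
r1 m[X11→φ5] = [0, 0]
r1 m[X11→φ7] = [0, 0]
r1 m[X11→φ8] = [0, 0]
r1 m[X14→φ0] = [0, 0]
r1 m[X14→φ1] = [0, 0]
r1 m[X14→φ2] = [0, 0]
r1 m[X15→φ4] = [0, 0]
r1 m[X15→φ8] = [0, 0]
r1 m[X15→φ9] = [0, 0]
r1 m[X13→φ2] = [0, 0]
r1 m[X13→φ6] = [0, 0]
r1 m[X13→φ9] = [0, 0]
r1 m[X0→φ1] = [0, 0]
r2 m[φ0→X12] = [1, 1]
r2 m[φ0→X14] = [1, 1]
r2 m[φ1→X14] = [2, 0]
r2 m[φ1→X0] = [0, 5]
r2 m[φ2→X14] = [6, 0]
r2 m[φ2→X13] = [7, 0]
r2 m[φ3→X12] = [7, 0]
r2 m[φ3→X11] = [1, 0]
r2 m[φ4→X12] = [4, 5]
r2 m[φ4→X15] = [5, 4]
r2 m[φ5→X12] = [0, 1]
r2 m[φ5→X11] = [0, 2]
r2 m[φ6→X12] = [1, 5]
r2 m[φ6→X13] = [5, 1]
r2 m[φ7→X12] = [0, 4]
r2 m[φ7→X11] = [2, 0]
r2 m[φ8→X11] = [0, 0]
r2 m[φ8→X15] = [3, 0]
r2 m[φ9→X15] = [3, 9]
r2 m[φ9→X13] = [3, 3]
r2 m[X12→φ0] = [12, 15]
r2 m[X12→φ3] = [6, 16]
r2 m[X12→φ4] = [9, 11]
r2 m[X12→φ5] = [13, 15]
r2 m[X12→φ6] = [12, 11]
r2 m[X12→φ7] = [13, 12]
r2 m[X11→φ3] = [2, 2]
r2 m[X11→φ5] = [3, 0]
r2 m[X11→φ7] = [1, 2]
r2 m[X11→φ8] = [3, 2]
r2 m[X14→φ0] = [8, 0]
r2 m[X14→φ1] = [7, 1]
r2 m[X14→φ2] = [3, 1]
r2 m[X15→φ4] = [6, 9]
r2 m[X15→φ8] = [8, 13]
r2 m[X15→φ9] = [8, 4]
r2 m[X13→φ2] = [8, 4]
r2 m[X13→φ6] = [10, 3]
r2 m[X13→φ9] = [12, 1]
r2 m[X0→φ1] = [0, 0]
r3 m[φ0→X12] = [9, 1]
r3 m[φ0→X14] = [13, 16]
r3 m[φ1→X14] = [2, 0]
r3 m[φ1→X0] = [1, 6]
r3 m[φ2→X14] = [10, 4]
r3 m[φ2→X13] = [8, 1]
r3 m[φ3→X12] = [9, 2]
r3 m[φ3→X11] = [15, 13]
r3 m[φ4→X12] = [11, 11]
r3 m[φ4→X15] = [14, 13]
r3 m[φ5→X12] = [2, 4]
r3 m[φ5→X11] = [13, 15]
r3 m[φ6→X12] = [4, 8]
r3 m[φ6→X13] = [17, 13]
r3 m[φ7→X12] = [2, 5]
r3 m[φ7→X11] = [15, 13]
r3 m[φ8→X11] = [11, 11]
r3 m[φ8→X15] = [5, 2]
r3 m[φ9→X15] = [4, 10]
r3 m[φ9→X13] = [11, 11]
r3 m[X12→φ0] = [12, 15]
r3 m[X12→φ3] = [6, 16]
r3 m[X12→φ4] = [9, 11]
r3 m[X12→φ5] = [13, 15]
r3 m[X12→φ6] = [12, 11]
r3 m[X12→φ7] = [13, 12]
r3 m[X11→φ3] = [2, 2]
r3 m[X11→φ5] = [3, 0]
r3 m[X11→φ7] = [1, 2]
r3 m[X11→φ8] = [3, 2]
r3 m[X14→φ0] = [8, 0]
r3 m[X14→φ1] = [7, 1]
r3 m[X14→φ2] = [3, 1]
r3 m[X15→φ4] = [6, 9]
r3 m[X15→φ8] = [8, 13]
r3 m[X15→φ9] = [8, 4]
r3 m[X13→φ2] = [8, 4]
r3 m[X13→φ6] = [10, 3]
r3 m[X13→φ9] = [12, 1]
r3 m[X0→φ1] = [0, 0]

message @ round 3 = [10, 4]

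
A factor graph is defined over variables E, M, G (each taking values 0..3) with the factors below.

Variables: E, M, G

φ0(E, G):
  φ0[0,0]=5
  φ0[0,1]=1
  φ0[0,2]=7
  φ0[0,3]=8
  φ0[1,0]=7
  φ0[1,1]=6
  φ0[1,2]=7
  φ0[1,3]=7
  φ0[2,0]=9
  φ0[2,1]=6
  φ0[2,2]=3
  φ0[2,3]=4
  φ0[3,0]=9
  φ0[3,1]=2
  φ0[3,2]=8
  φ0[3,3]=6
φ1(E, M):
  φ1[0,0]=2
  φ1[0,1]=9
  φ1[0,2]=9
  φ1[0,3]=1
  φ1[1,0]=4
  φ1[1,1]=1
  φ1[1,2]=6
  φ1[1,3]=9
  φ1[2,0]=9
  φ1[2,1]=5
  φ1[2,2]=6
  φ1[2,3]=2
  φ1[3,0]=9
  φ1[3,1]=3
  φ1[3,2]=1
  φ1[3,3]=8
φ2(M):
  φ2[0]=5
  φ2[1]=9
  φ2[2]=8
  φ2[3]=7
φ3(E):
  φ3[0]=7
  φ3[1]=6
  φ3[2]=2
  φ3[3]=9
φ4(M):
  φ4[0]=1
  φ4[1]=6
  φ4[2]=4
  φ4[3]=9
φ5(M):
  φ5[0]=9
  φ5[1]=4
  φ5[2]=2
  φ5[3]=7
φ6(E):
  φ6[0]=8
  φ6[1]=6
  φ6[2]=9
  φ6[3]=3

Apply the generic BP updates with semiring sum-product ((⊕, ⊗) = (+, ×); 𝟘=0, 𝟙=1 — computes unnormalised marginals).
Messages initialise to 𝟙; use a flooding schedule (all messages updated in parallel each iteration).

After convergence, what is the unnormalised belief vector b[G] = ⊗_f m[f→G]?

b[G] = [3625425, 1744578, 3544614, 3514158]

init: all messages = 𝟙 over 4 values
r1 m[φ0→E] = [21, 27, 22, 25]
r1 m[φ0→G] = [30, 15, 25, 25]
r1 m[φ1→E] = [21, 20, 22, 21]
r1 m[φ1→M] = [24, 18, 22, 20]
r1 m[φ2→M] = [5, 9, 8, 7]
r1 m[φ3→E] = [7, 6, 2, 9]
r1 m[φ4→M] = [1, 6, 4, 9]
r1 m[φ5→M] = [9, 4, 2, 7]
r1 m[φ6→E] = [8, 6, 9, 3]
r1 m[E→φ0] = [1, 1, 1, 1]
r1 m[E→φ1] = [1, 1, 1, 1]
r1 m[E→φ3] = [1, 1, 1, 1]
r1 m[E→φ6] = [1, 1, 1, 1]
r1 m[M→φ1] = [1, 1, 1, 1]
r1 m[M→φ2] = [1, 1, 1, 1]
r1 m[M→φ4] = [1, 1, 1, 1]
r1 m[M→φ5] = [1, 1, 1, 1]
r1 m[G→φ0] = [1, 1, 1, 1]
r2 m[φ0→E] = [21, 27, 22, 25]
r2 m[φ0→G] = [30, 15, 25, 25]
r2 m[φ1→E] = [21, 20, 22, 21]
r2 m[φ1→M] = [24, 18, 22, 20]
r2 m[φ2→M] = [5, 9, 8, 7]
r2 m[φ3→E] = [7, 6, 2, 9]
r2 m[φ4→M] = [1, 6, 4, 9]
r2 m[φ5→M] = [9, 4, 2, 7]
r2 m[φ6→E] = [8, 6, 9, 3]
r2 m[E→φ0] = [1176, 720, 396, 567]
r2 m[E→φ1] = [1176, 972, 396, 675]
r2 m[E→φ3] = [3528, 3240, 4356, 1575]
r2 m[E→φ6] = [3087, 3240, 968, 4725]
r2 m[M→φ1] = [45, 216, 64, 441]
r2 m[M→φ2] = [216, 432, 176, 1260]
r2 m[M→φ4] = [1080, 648, 352, 980]
r2 m[M→φ5] = [120, 972, 704, 1260]
r2 m[G→φ0] = [1, 1, 1, 1]
r3 m[φ0→E] = [21, 27, 22, 25]
r3 m[φ0→G] = [19587, 9006, 18996, 19434]
r3 m[φ1→E] = [3051, 4749, 2751, 4645]
r3 m[φ1→M] = [15879, 15561, 19467, 16116]
r3 m[φ2→M] = [5, 9, 8, 7]
r3 m[φ3→E] = [7, 6, 2, 9]
r3 m[φ4→M] = [1, 6, 4, 9]
r3 m[φ5→M] = [9, 4, 2, 7]
r3 m[φ6→E] = [8, 6, 9, 3]
r3 m[E→φ0] = [1176, 720, 396, 567]
r3 m[E→φ1] = [1176, 972, 396, 675]
r3 m[E→φ3] = [3528, 3240, 4356, 1575]
r3 m[E→φ6] = [3087, 3240, 968, 4725]
r3 m[M→φ1] = [45, 216, 64, 441]
r3 m[M→φ2] = [216, 432, 176, 1260]
r3 m[M→φ4] = [1080, 648, 352, 980]
r3 m[M→φ5] = [120, 972, 704, 1260]
r3 m[G→φ0] = [1, 1, 1, 1]
r4 m[φ0→E] = [21, 27, 22, 25]
r4 m[φ0→G] = [19587, 9006, 18996, 19434]
r4 m[φ1→E] = [3051, 4749, 2751, 4645]
r4 m[φ1→M] = [15879, 15561, 19467, 16116]
r4 m[φ2→M] = [5, 9, 8, 7]
r4 m[φ3→E] = [7, 6, 2, 9]
r4 m[φ4→M] = [1, 6, 4, 9]
r4 m[φ5→M] = [9, 4, 2, 7]
r4 m[φ6→E] = [8, 6, 9, 3]
r4 m[E→φ0] = [170856, 170964, 49518, 125415]
r4 m[E→φ1] = [1176, 972, 396, 675]
r4 m[E→φ3] = [512568, 769338, 544698, 348375]
r4 m[E→φ6] = [448497, 769338, 121044, 1045125]
r4 m[M→φ1] = [45, 216, 64, 441]
r4 m[M→φ2] = [142911, 373464, 155736, 1015308]
r4 m[M→φ4] = [714555, 560196, 311472, 789684]
r4 m[M→φ5] = [79395, 840294, 622944, 1015308]
r4 m[G→φ0] = [1, 1, 1, 1]
r5 m[φ0→E] = [21, 27, 22, 25]
r5 m[φ0→G] = [3625425, 1744578, 3544614, 3514158]
r5 m[φ1→E] = [3051, 4749, 2751, 4645]
r5 m[φ1→M] = [15879, 15561, 19467, 16116]
r5 m[φ2→M] = [5, 9, 8, 7]
r5 m[φ3→E] = [7, 6, 2, 9]
r5 m[φ4→M] = [1, 6, 4, 9]
r5 m[φ5→M] = [9, 4, 2, 7]
r5 m[φ6→E] = [8, 6, 9, 3]
r5 m[E→φ0] = [170856, 170964, 49518, 125415]
r5 m[E→φ1] = [1176, 972, 396, 675]
r5 m[E→φ3] = [512568, 769338, 544698, 348375]
r5 m[E→φ6] = [448497, 769338, 121044, 1045125]
r5 m[M→φ1] = [45, 216, 64, 441]
r5 m[M→φ2] = [142911, 373464, 155736, 1015308]
r5 m[M→φ4] = [714555, 560196, 311472, 789684]
r5 m[M→φ5] = [79395, 840294, 622944, 1015308]
r5 m[G→φ0] = [1, 1, 1, 1]
r6 m[φ0→E] = [21, 27, 22, 25]
r6 m[φ0→G] = [3625425, 1744578, 3544614, 3514158]
r6 m[φ1→E] = [3051, 4749, 2751, 4645]
r6 m[φ1→M] = [15879, 15561, 19467, 16116]
r6 m[φ2→M] = [5, 9, 8, 7]
r6 m[φ3→E] = [7, 6, 2, 9]
r6 m[φ4→M] = [1, 6, 4, 9]
r6 m[φ5→M] = [9, 4, 2, 7]
r6 m[φ6→E] = [8, 6, 9, 3]
r6 m[E→φ0] = [170856, 170964, 49518, 125415]
r6 m[E→φ1] = [1176, 972, 396, 675]
r6 m[E→φ3] = [512568, 769338, 544698, 348375]
r6 m[E→φ6] = [448497, 769338, 121044, 1045125]
r6 m[M→φ1] = [45, 216, 64, 441]
r6 m[M→φ2] = [142911, 373464, 155736, 1015308]
r6 m[M→φ4] = [714555, 560196, 311472, 789684]
r6 m[M→φ5] = [79395, 840294, 622944, 1015308]
r6 m[G→φ0] = [1, 1, 1, 1]
fixed point reached at round 6
b[G] = ⊗ incoming = [3625425, 1744578, 3544614, 3514158]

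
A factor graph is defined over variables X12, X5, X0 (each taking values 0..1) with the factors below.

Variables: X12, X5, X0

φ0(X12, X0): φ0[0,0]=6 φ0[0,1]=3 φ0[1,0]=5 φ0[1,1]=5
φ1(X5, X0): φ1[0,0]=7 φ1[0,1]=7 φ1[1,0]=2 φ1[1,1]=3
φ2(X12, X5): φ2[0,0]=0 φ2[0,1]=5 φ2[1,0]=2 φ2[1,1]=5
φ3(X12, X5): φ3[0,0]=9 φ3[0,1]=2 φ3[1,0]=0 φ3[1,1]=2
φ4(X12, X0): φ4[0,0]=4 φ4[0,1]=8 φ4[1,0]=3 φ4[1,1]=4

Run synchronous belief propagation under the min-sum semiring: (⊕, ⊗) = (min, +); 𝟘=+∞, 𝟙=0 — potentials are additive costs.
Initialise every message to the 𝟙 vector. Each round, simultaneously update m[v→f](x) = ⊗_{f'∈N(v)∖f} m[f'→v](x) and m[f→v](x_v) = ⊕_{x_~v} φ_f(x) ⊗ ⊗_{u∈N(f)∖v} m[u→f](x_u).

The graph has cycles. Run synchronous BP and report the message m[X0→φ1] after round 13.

message @ round 13 = [820, 819]

init: all messages = 𝟙 over 2 values
r1 m[φ0→X12] = [3, 5]
r1 m[φ0→X0] = [5, 3]
r1 m[φ1→X5] = [7, 2]
r1 m[φ1→X0] = [2, 3]
r1 m[φ2→X12] = [0, 2]
r1 m[φ2→X5] = [0, 5]
r1 m[φ3→X12] = [2, 0]
r1 m[φ3→X5] = [0, 2]
r1 m[φ4→X12] = [4, 3]
r1 m[φ4→X0] = [3, 4]
r1 m[X12→φ0] = [0, 0]
r1 m[X12→φ2] = [0, 0]
r1 m[X12→φ3] = [0, 0]
r1 m[X12→φ4] = [0, 0]
r1 m[X5→φ1] = [0, 0]
r1 m[X5→φ2] = [0, 0]
r1 m[X5→φ3] = [0, 0]
r1 m[X0→φ0] = [0, 0]
r1 m[X0→φ1] = [0, 0]
r1 m[X0→φ4] = [0, 0]
r2 m[φ0→X12] = [3, 5]
r2 m[φ0→X0] = [5, 3]
r2 m[φ1→X5] = [7, 2]
r2 m[φ1→X0] = [2, 3]
r2 m[φ2→X12] = [0, 2]
r2 m[φ2→X5] = [0, 5]
r2 m[φ3→X12] = [2, 0]
r2 m[φ3→X5] = [0, 2]
r2 m[φ4→X12] = [4, 3]
r2 m[φ4→X0] = [3, 4]
r2 m[X12→φ0] = [6, 5]
r2 m[X12→φ2] = [9, 8]
r2 m[X12→φ3] = [7, 10]
r2 m[X12→φ4] = [5, 7]
r2 m[X5→φ1] = [0, 7]
r2 m[X5→φ2] = [7, 4]
r2 m[X5→φ3] = [7, 7]
r2 m[X0→φ0] = [5, 7]
r2 m[X0→φ1] = [8, 7]
r2 m[X0→φ4] = [7, 6]
r3 m[φ0→X12] = [10, 10]
r3 m[φ0→X0] = [10, 9]
r3 m[φ1→X5] = [14, 10]
r3 m[φ1→X0] = [7, 7]
r3 m[φ2→X12] = [7, 9]
r3 m[φ2→X5] = [9, 13]
r3 m[φ3→X12] = [9, 7]
r3 m[φ3→X5] = [10, 9]
r3 m[φ4→X12] = [11, 10]
r3 m[φ4→X0] = [9, 11]
r3 m[X12→φ0] = [6, 5]
r3 m[X12→φ2] = [9, 8]
r3 m[X12→φ3] = [7, 10]
r3 m[X12→φ4] = [5, 7]
r3 m[X5→φ1] = [0, 7]
r3 m[X5→φ2] = [7, 4]
r3 m[X5→φ3] = [7, 7]
r3 m[X0→φ0] = [5, 7]
r3 m[X0→φ1] = [8, 7]
r3 m[X0→φ4] = [7, 6]
r4 m[φ0→X12] = [10, 10]
r4 m[φ0→X0] = [10, 9]
r4 m[φ1→X5] = [14, 10]
r4 m[φ1→X0] = [7, 7]
r4 m[φ2→X12] = [7, 9]
r4 m[φ2→X5] = [9, 13]
r4 m[φ3→X12] = [9, 7]
r4 m[φ3→X5] = [10, 9]
r4 m[φ4→X12] = [11, 10]
r4 m[φ4→X0] = [9, 11]
r4 m[X12→φ0] = [27, 26]
r4 m[X12→φ2] = [30, 27]
r4 m[X12→φ3] = [28, 29]
r4 m[X12→φ4] = [26, 26]
r4 m[X5→φ1] = [19, 22]
r4 m[X5→φ2] = [24, 19]
r4 m[X5→φ3] = [23, 23]
r4 m[X0→φ0] = [16, 18]
r4 m[X0→φ1] = [19, 20]
r4 m[X0→φ4] = [17, 16]
r5 m[φ0→X12] = [21, 21]
r5 m[φ0→X0] = [31, 30]
r5 m[φ1→X5] = [26, 21]
r5 m[φ1→X0] = [24, 25]
r5 m[φ2→X12] = [24, 24]
r5 m[φ2→X5] = [29, 32]
r5 m[φ3→X12] = [25, 23]
r5 m[φ3→X5] = [29, 30]
r5 m[φ4→X12] = [21, 20]
r5 m[φ4→X0] = [29, 30]
r5 m[X12→φ0] = [27, 26]
r5 m[X12→φ2] = [30, 27]
r5 m[X12→φ3] = [28, 29]
r5 m[X12→φ4] = [26, 26]
r5 m[X5→φ1] = [19, 22]
r5 m[X5→φ2] = [24, 19]
r5 m[X5→φ3] = [23, 23]
r5 m[X0→φ0] = [16, 18]
r5 m[X0→φ1] = [19, 20]
r5 m[X0→φ4] = [17, 16]
r6 m[φ0→X12] = [21, 21]
r6 m[φ0→X0] = [31, 30]
r6 m[φ1→X5] = [26, 21]
r6 m[φ1→X0] = [24, 25]
r6 m[φ2→X12] = [24, 24]
r6 m[φ2→X5] = [29, 32]
r6 m[φ3→X12] = [25, 23]
r6 m[φ3→X5] = [29, 30]
r6 m[φ4→X12] = [21, 20]
r6 m[φ4→X0] = [29, 30]
r6 m[X12→φ0] = [70, 67]
r6 m[X12→φ2] = [67, 64]
r6 m[X12→φ3] = [66, 65]
r6 m[X12→φ4] = [70, 68]
r6 m[X5→φ1] = [58, 62]
r6 m[X5→φ2] = [55, 51]
r6 m[X5→φ3] = [55, 53]
r6 m[X0→φ0] = [53, 55]
r6 m[X0→φ1] = [60, 60]
r6 m[X0→φ4] = [55, 55]
r7 m[φ0→X12] = [58, 58]
r7 m[φ0→X0] = [72, 72]
r7 m[φ1→X5] = [67, 62]
r7 m[φ1→X0] = [64, 65]
r7 m[φ2→X12] = [55, 56]
r7 m[φ2→X5] = [66, 69]
r7 m[φ3→X12] = [55, 55]
r7 m[φ3→X5] = [65, 67]
r7 m[φ4→X12] = [59, 58]
r7 m[φ4→X0] = [71, 72]
r7 m[X12→φ0] = [70, 67]
r7 m[X12→φ2] = [67, 64]
r7 m[X12→φ3] = [66, 65]
r7 m[X12→φ4] = [70, 68]
r7 m[X5→φ1] = [58, 62]
r7 m[X5→φ2] = [55, 51]
r7 m[X5→φ3] = [55, 53]
r7 m[X0→φ0] = [53, 55]
r7 m[X0→φ1] = [60, 60]
r7 m[X0→φ4] = [55, 55]
r8 m[φ0→X12] = [58, 58]
r8 m[φ0→X0] = [72, 72]
r8 m[φ1→X5] = [67, 62]
r8 m[φ1→X0] = [64, 65]
r8 m[φ2→X12] = [55, 56]
r8 m[φ2→X5] = [66, 69]
r8 m[φ3→X12] = [55, 55]
r8 m[φ3→X5] = [65, 67]
r8 m[φ4→X12] = [59, 58]
r8 m[φ4→X0] = [71, 72]
r8 m[X12→φ0] = [169, 169]
r8 m[X12→φ2] = [172, 171]
r8 m[X12→φ3] = [172, 172]
r8 m[X12→φ4] = [168, 169]
r8 m[X5→φ1] = [131, 136]
r8 m[X5→φ2] = [132, 129]
r8 m[X5→φ3] = [133, 131]
r8 m[X0→φ0] = [135, 137]
r8 m[X0→φ1] = [143, 144]
r8 m[X0→φ4] = [136, 137]
r9 m[φ0→X12] = [140, 140]
r9 m[φ0→X0] = [174, 172]
r9 m[φ1→X5] = [150, 145]
r9 m[φ1→X0] = [138, 138]
r9 m[φ2→X12] = [132, 134]
r9 m[φ2→X5] = [172, 176]
r9 m[φ3→X12] = [133, 133]
r9 m[φ3→X5] = [172, 174]
r9 m[φ4→X12] = [140, 139]
r9 m[φ4→X0] = [172, 173]
r9 m[X12→φ0] = [169, 169]
r9 m[X12→φ2] = [172, 171]
r9 m[X12→φ3] = [172, 172]
r9 m[X12→φ4] = [168, 169]
r9 m[X5→φ1] = [131, 136]
r9 m[X5→φ2] = [132, 129]
r9 m[X5→φ3] = [133, 131]
r9 m[X0→φ0] = [135, 137]
r9 m[X0→φ1] = [143, 144]
r9 m[X0→φ4] = [136, 137]
r10 m[φ0→X12] = [140, 140]
r10 m[φ0→X0] = [174, 172]
r10 m[φ1→X5] = [150, 145]
r10 m[φ1→X0] = [138, 138]
r10 m[φ2→X12] = [132, 134]
r10 m[φ2→X5] = [172, 176]
r10 m[φ3→X12] = [133, 133]
r10 m[φ3→X5] = [172, 174]
r10 m[φ4→X12] = [140, 139]
r10 m[φ4→X0] = [172, 173]
r10 m[X12→φ0] = [405, 406]
r10 m[X12→φ2] = [413, 412]
r10 m[X12→φ3] = [412, 413]
r10 m[X12→φ4] = [405, 407]
r10 m[X5→φ1] = [344, 350]
r10 m[X5→φ2] = [322, 319]
r10 m[X5→φ3] = [322, 321]
r10 m[X0→φ0] = [310, 311]
r10 m[X0→φ1] = [346, 345]
r10 m[X0→φ4] = [312, 310]
r11 m[φ0→X12] = [314, 315]
r11 m[φ0→X0] = [411, 408]
r11 m[φ1→X5] = [352, 348]
r11 m[φ1→X0] = [351, 351]
r11 m[φ2→X12] = [322, 324]
r11 m[φ2→X5] = [413, 417]
r11 m[φ3→X12] = [323, 322]
r11 m[φ3→X5] = [413, 414]
r11 m[φ4→X12] = [316, 314]
r11 m[φ4→X0] = [409, 411]
r11 m[X12→φ0] = [405, 406]
r11 m[X12→φ2] = [413, 412]
r11 m[X12→φ3] = [412, 413]
r11 m[X12→φ4] = [405, 407]
r11 m[X5→φ1] = [344, 350]
r11 m[X5→φ2] = [322, 319]
r11 m[X5→φ3] = [322, 321]
r11 m[X0→φ0] = [310, 311]
r11 m[X0→φ1] = [346, 345]
r11 m[X0→φ4] = [312, 310]
r12 m[φ0→X12] = [314, 315]
r12 m[φ0→X0] = [411, 408]
r12 m[φ1→X5] = [352, 348]
r12 m[φ1→X0] = [351, 351]
r12 m[φ2→X12] = [322, 324]
r12 m[φ2→X5] = [413, 417]
r12 m[φ3→X12] = [323, 322]
r12 m[φ3→X5] = [413, 414]
r12 m[φ4→X12] = [316, 314]
r12 m[φ4→X0] = [409, 411]
r12 m[X12→φ0] = [961, 960]
r12 m[X12→φ2] = [953, 951]
r12 m[X12→φ3] = [952, 953]
r12 m[X12→φ4] = [959, 961]
r12 m[X5→φ1] = [826, 831]
r12 m[X5→φ2] = [765, 762]
r12 m[X5→φ3] = [765, 765]
r12 m[X0→φ0] = [760, 762]
r12 m[X0→φ1] = [820, 819]
r12 m[X0→φ4] = [762, 759]
r13 m[φ0→X12] = [765, 765]
r13 m[φ0→X0] = [965, 964]
r13 m[φ1→X5] = [826, 822]
r13 m[φ1→X0] = [833, 833]
r13 m[φ2→X12] = [765, 767]
r13 m[φ2→X5] = [953, 956]
r13 m[φ3→X12] = [767, 765]
r13 m[φ3→X5] = [953, 954]
r13 m[φ4→X12] = [766, 763]
r13 m[φ4→X0] = [963, 965]
r13 m[X12→φ0] = [961, 960]
r13 m[X12→φ2] = [953, 951]
r13 m[X12→φ3] = [952, 953]
r13 m[X12→φ4] = [959, 961]
r13 m[X5→φ1] = [826, 831]
r13 m[X5→φ2] = [765, 762]
r13 m[X5→φ3] = [765, 765]
r13 m[X0→φ0] = [760, 762]
r13 m[X0→φ1] = [820, 819]
r13 m[X0→φ4] = [762, 759]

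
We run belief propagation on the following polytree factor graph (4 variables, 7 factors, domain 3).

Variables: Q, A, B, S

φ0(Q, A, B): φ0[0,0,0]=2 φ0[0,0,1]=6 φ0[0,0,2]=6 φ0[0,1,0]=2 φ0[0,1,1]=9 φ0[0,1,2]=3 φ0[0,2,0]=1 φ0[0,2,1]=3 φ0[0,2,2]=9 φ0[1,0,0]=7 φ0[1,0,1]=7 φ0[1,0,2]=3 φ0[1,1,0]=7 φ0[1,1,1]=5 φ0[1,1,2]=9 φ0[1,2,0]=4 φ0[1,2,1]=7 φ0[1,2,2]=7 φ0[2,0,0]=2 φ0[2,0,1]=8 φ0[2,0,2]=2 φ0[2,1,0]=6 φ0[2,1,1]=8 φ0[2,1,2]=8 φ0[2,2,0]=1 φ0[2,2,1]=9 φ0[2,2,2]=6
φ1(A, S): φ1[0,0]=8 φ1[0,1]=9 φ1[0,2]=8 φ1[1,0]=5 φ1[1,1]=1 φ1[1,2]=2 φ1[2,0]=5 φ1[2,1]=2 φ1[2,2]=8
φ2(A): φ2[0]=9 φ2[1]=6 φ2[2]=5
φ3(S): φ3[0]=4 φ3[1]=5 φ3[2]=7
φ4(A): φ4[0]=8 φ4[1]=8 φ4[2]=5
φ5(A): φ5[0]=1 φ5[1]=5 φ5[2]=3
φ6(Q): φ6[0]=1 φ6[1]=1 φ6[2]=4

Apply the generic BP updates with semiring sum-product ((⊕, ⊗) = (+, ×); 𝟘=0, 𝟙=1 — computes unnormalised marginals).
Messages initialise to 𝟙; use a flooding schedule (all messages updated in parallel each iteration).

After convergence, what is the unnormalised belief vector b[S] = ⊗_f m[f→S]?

init: all messages = 𝟙 over 3 values
r1 m[φ0→Q] = [41, 56, 50]
r1 m[φ0→A] = [43, 57, 47]
r1 m[φ0→B] = [32, 62, 53]
r1 m[φ1→A] = [25, 8, 15]
r1 m[φ1→S] = [18, 12, 18]
r1 m[φ2→A] = [9, 6, 5]
r1 m[φ3→S] = [4, 5, 7]
r1 m[φ4→A] = [8, 8, 5]
r1 m[φ5→A] = [1, 5, 3]
r1 m[φ6→Q] = [1, 1, 4]
r1 m[Q→φ0] = [1, 1, 1]
r1 m[Q→φ6] = [1, 1, 1]
r1 m[A→φ0] = [1, 1, 1]
r1 m[A→φ1] = [1, 1, 1]
r1 m[A→φ2] = [1, 1, 1]
r1 m[A→φ4] = [1, 1, 1]
r1 m[A→φ5] = [1, 1, 1]
r1 m[B→φ0] = [1, 1, 1]
r1 m[S→φ1] = [1, 1, 1]
r1 m[S→φ3] = [1, 1, 1]
r2 m[φ0→Q] = [41, 56, 50]
r2 m[φ0→A] = [43, 57, 47]
r2 m[φ0→B] = [32, 62, 53]
r2 m[φ1→A] = [25, 8, 15]
r2 m[φ1→S] = [18, 12, 18]
r2 m[φ2→A] = [9, 6, 5]
r2 m[φ3→S] = [4, 5, 7]
r2 m[φ4→A] = [8, 8, 5]
r2 m[φ5→A] = [1, 5, 3]
r2 m[φ6→Q] = [1, 1, 4]
r2 m[Q→φ0] = [1, 1, 4]
r2 m[Q→φ6] = [41, 56, 50]
r2 m[A→φ0] = [1800, 1920, 1125]
r2 m[A→φ1] = [3096, 13680, 3525]
r2 m[A→φ2] = [8600, 18240, 10575]
r2 m[A→φ4] = [9675, 13680, 10575]
r2 m[A→φ5] = [77400, 21888, 17625]
r2 m[B→φ0] = [1, 1, 1]
r2 m[S→φ1] = [4, 5, 7]
r2 m[S→φ3] = [18, 12, 18]
r3 m[φ0→Q] = [66705, 91170, 81840]
r3 m[φ0→A] = [79, 123, 95]
r3 m[φ0→B] = [104085, 221070, 160080]
r3 m[φ1→A] = [133, 39, 86]
r3 m[φ1→S] = [110793, 48594, 80328]
r3 m[φ2→A] = [9, 6, 5]
r3 m[φ3→S] = [4, 5, 7]
r3 m[φ4→A] = [8, 8, 5]
r3 m[φ5→A] = [1, 5, 3]
r3 m[φ6→Q] = [1, 1, 4]
r3 m[Q→φ0] = [1, 1, 4]
r3 m[Q→φ6] = [41, 56, 50]
r3 m[A→φ0] = [1800, 1920, 1125]
r3 m[A→φ1] = [3096, 13680, 3525]
r3 m[A→φ2] = [8600, 18240, 10575]
r3 m[A→φ4] = [9675, 13680, 10575]
r3 m[A→φ5] = [77400, 21888, 17625]
r3 m[B→φ0] = [1, 1, 1]
r3 m[S→φ1] = [4, 5, 7]
r3 m[S→φ3] = [18, 12, 18]
r4 m[φ0→Q] = [66705, 91170, 81840]
r4 m[φ0→A] = [79, 123, 95]
r4 m[φ0→B] = [104085, 221070, 160080]
r4 m[φ1→A] = [133, 39, 86]
r4 m[φ1→S] = [110793, 48594, 80328]
r4 m[φ2→A] = [9, 6, 5]
r4 m[φ3→S] = [4, 5, 7]
r4 m[φ4→A] = [8, 8, 5]
r4 m[φ5→A] = [1, 5, 3]
r4 m[φ6→Q] = [1, 1, 4]
r4 m[Q→φ0] = [1, 1, 4]
r4 m[Q→φ6] = [66705, 91170, 81840]
r4 m[A→φ0] = [9576, 9360, 6450]
r4 m[A→φ1] = [5688, 29520, 7125]
r4 m[A→φ2] = [84056, 191880, 122550]
r4 m[A→φ4] = [94563, 143910, 122550]
r4 m[A→φ5] = [756504, 230256, 204250]
r4 m[B→φ0] = [1, 1, 1]
r4 m[S→φ1] = [4, 5, 7]
r4 m[S→φ3] = [110793, 48594, 80328]
r5 m[φ0→Q] = [348954, 475452, 424032]
r5 m[φ0→A] = [79, 123, 95]
r5 m[φ0→B] = [529722, 1158180, 832632]
r5 m[φ1→A] = [133, 39, 86]
r5 m[φ1→S] = [228729, 94962, 161544]
r5 m[φ2→A] = [9, 6, 5]
r5 m[φ3→S] = [4, 5, 7]
r5 m[φ4→A] = [8, 8, 5]
r5 m[φ5→A] = [1, 5, 3]
r5 m[φ6→Q] = [1, 1, 4]
r5 m[Q→φ0] = [1, 1, 4]
r5 m[Q→φ6] = [66705, 91170, 81840]
r5 m[A→φ0] = [9576, 9360, 6450]
r5 m[A→φ1] = [5688, 29520, 7125]
r5 m[A→φ2] = [84056, 191880, 122550]
r5 m[A→φ4] = [94563, 143910, 122550]
r5 m[A→φ5] = [756504, 230256, 204250]
r5 m[B→φ0] = [1, 1, 1]
r5 m[S→φ1] = [4, 5, 7]
r5 m[S→φ3] = [110793, 48594, 80328]
r6 m[φ0→Q] = [348954, 475452, 424032]
r6 m[φ0→A] = [79, 123, 95]
r6 m[φ0→B] = [529722, 1158180, 832632]
r6 m[φ1→A] = [133, 39, 86]
r6 m[φ1→S] = [228729, 94962, 161544]
r6 m[φ2→A] = [9, 6, 5]
r6 m[φ3→S] = [4, 5, 7]
r6 m[φ4→A] = [8, 8, 5]
r6 m[φ5→A] = [1, 5, 3]
r6 m[φ6→Q] = [1, 1, 4]
r6 m[Q→φ0] = [1, 1, 4]
r6 m[Q→φ6] = [348954, 475452, 424032]
r6 m[A→φ0] = [9576, 9360, 6450]
r6 m[A→φ1] = [5688, 29520, 7125]
r6 m[A→φ2] = [84056, 191880, 122550]
r6 m[A→φ4] = [94563, 143910, 122550]
r6 m[A→φ5] = [756504, 230256, 204250]
r6 m[B→φ0] = [1, 1, 1]
r6 m[S→φ1] = [4, 5, 7]
r6 m[S→φ3] = [228729, 94962, 161544]
r7 m[φ0→Q] = [348954, 475452, 424032]
r7 m[φ0→A] = [79, 123, 95]
r7 m[φ0→B] = [529722, 1158180, 832632]
r7 m[φ1→A] = [133, 39, 86]
r7 m[φ1→S] = [228729, 94962, 161544]
r7 m[φ2→A] = [9, 6, 5]
r7 m[φ3→S] = [4, 5, 7]
r7 m[φ4→A] = [8, 8, 5]
r7 m[φ5→A] = [1, 5, 3]
r7 m[φ6→Q] = [1, 1, 4]
r7 m[Q→φ0] = [1, 1, 4]
r7 m[Q→φ6] = [348954, 475452, 424032]
r7 m[A→φ0] = [9576, 9360, 6450]
r7 m[A→φ1] = [5688, 29520, 7125]
r7 m[A→φ2] = [84056, 191880, 122550]
r7 m[A→φ4] = [94563, 143910, 122550]
r7 m[A→φ5] = [756504, 230256, 204250]
r7 m[B→φ0] = [1, 1, 1]
r7 m[S→φ1] = [4, 5, 7]
r7 m[S→φ3] = [228729, 94962, 161544]
fixed point reached at round 7
b[S] = ⊗ incoming = [914916, 474810, 1130808]

b[S] = [914916, 474810, 1130808]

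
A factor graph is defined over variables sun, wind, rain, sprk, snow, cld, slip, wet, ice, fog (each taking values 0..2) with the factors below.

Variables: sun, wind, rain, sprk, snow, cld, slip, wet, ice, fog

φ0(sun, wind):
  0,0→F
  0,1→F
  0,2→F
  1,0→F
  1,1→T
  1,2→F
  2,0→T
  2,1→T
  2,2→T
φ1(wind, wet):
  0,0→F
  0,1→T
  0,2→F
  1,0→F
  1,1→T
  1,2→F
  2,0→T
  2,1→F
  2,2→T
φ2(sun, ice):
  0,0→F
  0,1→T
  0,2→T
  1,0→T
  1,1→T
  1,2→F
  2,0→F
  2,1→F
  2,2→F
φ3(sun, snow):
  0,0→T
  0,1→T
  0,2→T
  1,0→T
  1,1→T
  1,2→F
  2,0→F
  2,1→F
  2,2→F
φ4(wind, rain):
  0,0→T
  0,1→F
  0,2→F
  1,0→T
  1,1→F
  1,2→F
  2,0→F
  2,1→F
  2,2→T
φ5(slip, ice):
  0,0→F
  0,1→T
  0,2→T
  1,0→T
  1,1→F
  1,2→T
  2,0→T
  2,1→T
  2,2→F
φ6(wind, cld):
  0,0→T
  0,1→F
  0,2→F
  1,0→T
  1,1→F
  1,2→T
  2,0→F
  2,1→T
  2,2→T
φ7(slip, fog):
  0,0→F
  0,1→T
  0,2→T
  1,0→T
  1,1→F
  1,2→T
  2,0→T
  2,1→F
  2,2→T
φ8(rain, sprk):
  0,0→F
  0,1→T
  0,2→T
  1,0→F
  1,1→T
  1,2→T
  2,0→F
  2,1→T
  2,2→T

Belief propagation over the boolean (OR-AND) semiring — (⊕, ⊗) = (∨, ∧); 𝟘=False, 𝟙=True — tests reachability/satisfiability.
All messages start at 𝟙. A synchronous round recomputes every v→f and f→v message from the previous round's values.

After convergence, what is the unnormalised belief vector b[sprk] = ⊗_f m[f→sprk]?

b[sprk] = [F, T, T]

init: all messages = 𝟙 over 3 values
r1 m[φ0→sun] = [F, T, T]
r1 m[φ0→wind] = [T, T, T]
r1 m[φ1→wind] = [T, T, T]
r1 m[φ1→wet] = [T, T, T]
r1 m[φ2→sun] = [T, T, F]
r1 m[φ2→ice] = [T, T, T]
r1 m[φ3→sun] = [T, T, F]
r1 m[φ3→snow] = [T, T, T]
r1 m[φ4→wind] = [T, T, T]
r1 m[φ4→rain] = [T, F, T]
r1 m[φ5→slip] = [T, T, T]
r1 m[φ5→ice] = [T, T, T]
r1 m[φ6→wind] = [T, T, T]
r1 m[φ6→cld] = [T, T, T]
r1 m[φ7→slip] = [T, T, T]
r1 m[φ7→fog] = [T, T, T]
r1 m[φ8→rain] = [T, T, T]
r1 m[φ8→sprk] = [F, T, T]
r1 m[sun→φ0] = [T, T, T]
r1 m[sun→φ2] = [T, T, T]
r1 m[sun→φ3] = [T, T, T]
r1 m[wind→φ0] = [T, T, T]
r1 m[wind→φ1] = [T, T, T]
r1 m[wind→φ4] = [T, T, T]
r1 m[wind→φ6] = [T, T, T]
r1 m[rain→φ4] = [T, T, T]
r1 m[rain→φ8] = [T, T, T]
r1 m[sprk→φ8] = [T, T, T]
r1 m[snow→φ3] = [T, T, T]
r1 m[cld→φ6] = [T, T, T]
r1 m[slip→φ5] = [T, T, T]
r1 m[slip→φ7] = [T, T, T]
r1 m[wet→φ1] = [T, T, T]
r1 m[ice→φ2] = [T, T, T]
r1 m[ice→φ5] = [T, T, T]
r1 m[fog→φ7] = [T, T, T]
r2 m[φ0→sun] = [F, T, T]
r2 m[φ0→wind] = [T, T, T]
r2 m[φ1→wind] = [T, T, T]
r2 m[φ1→wet] = [T, T, T]
r2 m[φ2→sun] = [T, T, F]
r2 m[φ2→ice] = [T, T, T]
r2 m[φ3→sun] = [T, T, F]
r2 m[φ3→snow] = [T, T, T]
r2 m[φ4→wind] = [T, T, T]
r2 m[φ4→rain] = [T, F, T]
r2 m[φ5→slip] = [T, T, T]
r2 m[φ5→ice] = [T, T, T]
r2 m[φ6→wind] = [T, T, T]
r2 m[φ6→cld] = [T, T, T]
r2 m[φ7→slip] = [T, T, T]
r2 m[φ7→fog] = [T, T, T]
r2 m[φ8→rain] = [T, T, T]
r2 m[φ8→sprk] = [F, T, T]
r2 m[sun→φ0] = [T, T, F]
r2 m[sun→φ2] = [F, T, F]
r2 m[sun→φ3] = [F, T, F]
r2 m[wind→φ0] = [T, T, T]
r2 m[wind→φ1] = [T, T, T]
r2 m[wind→φ4] = [T, T, T]
r2 m[wind→φ6] = [T, T, T]
r2 m[rain→φ4] = [T, T, T]
r2 m[rain→φ8] = [T, F, T]
r2 m[sprk→φ8] = [T, T, T]
r2 m[snow→φ3] = [T, T, T]
r2 m[cld→φ6] = [T, T, T]
r2 m[slip→φ5] = [T, T, T]
r2 m[slip→φ7] = [T, T, T]
r2 m[wet→φ1] = [T, T, T]
r2 m[ice→φ2] = [T, T, T]
r2 m[ice→φ5] = [T, T, T]
r2 m[fog→φ7] = [T, T, T]
r3 m[φ0→sun] = [F, T, T]
r3 m[φ0→wind] = [F, T, F]
r3 m[φ1→wind] = [T, T, T]
r3 m[φ1→wet] = [T, T, T]
r3 m[φ2→sun] = [T, T, F]
r3 m[φ2→ice] = [T, T, F]
r3 m[φ3→sun] = [T, T, F]
r3 m[φ3→snow] = [T, T, F]
r3 m[φ4→wind] = [T, T, T]
r3 m[φ4→rain] = [T, F, T]
r3 m[φ5→slip] = [T, T, T]
r3 m[φ5→ice] = [T, T, T]
r3 m[φ6→wind] = [T, T, T]
r3 m[φ6→cld] = [T, T, T]
r3 m[φ7→slip] = [T, T, T]
r3 m[φ7→fog] = [T, T, T]
r3 m[φ8→rain] = [T, T, T]
r3 m[φ8→sprk] = [F, T, T]
r3 m[sun→φ0] = [T, T, F]
r3 m[sun→φ2] = [F, T, F]
r3 m[sun→φ3] = [F, T, F]
r3 m[wind→φ0] = [T, T, T]
r3 m[wind→φ1] = [T, T, T]
r3 m[wind→φ4] = [T, T, T]
r3 m[wind→φ6] = [T, T, T]
r3 m[rain→φ4] = [T, T, T]
r3 m[rain→φ8] = [T, F, T]
r3 m[sprk→φ8] = [T, T, T]
r3 m[snow→φ3] = [T, T, T]
r3 m[cld→φ6] = [T, T, T]
r3 m[slip→φ5] = [T, T, T]
r3 m[slip→φ7] = [T, T, T]
r3 m[wet→φ1] = [T, T, T]
r3 m[ice→φ2] = [T, T, T]
r3 m[ice→φ5] = [T, T, T]
r3 m[fog→φ7] = [T, T, T]
r4 m[φ0→sun] = [F, T, T]
r4 m[φ0→wind] = [F, T, F]
r4 m[φ1→wind] = [T, T, T]
r4 m[φ1→wet] = [T, T, T]
r4 m[φ2→sun] = [T, T, F]
r4 m[φ2→ice] = [T, T, F]
r4 m[φ3→sun] = [T, T, F]
r4 m[φ3→snow] = [T, T, F]
r4 m[φ4→wind] = [T, T, T]
r4 m[φ4→rain] = [T, F, T]
r4 m[φ5→slip] = [T, T, T]
r4 m[φ5→ice] = [T, T, T]
r4 m[φ6→wind] = [T, T, T]
r4 m[φ6→cld] = [T, T, T]
r4 m[φ7→slip] = [T, T, T]
r4 m[φ7→fog] = [T, T, T]
r4 m[φ8→rain] = [T, T, T]
r4 m[φ8→sprk] = [F, T, T]
r4 m[sun→φ0] = [T, T, F]
r4 m[sun→φ2] = [F, T, F]
r4 m[sun→φ3] = [F, T, F]
r4 m[wind→φ0] = [T, T, T]
r4 m[wind→φ1] = [F, T, F]
r4 m[wind→φ4] = [F, T, F]
r4 m[wind→φ6] = [F, T, F]
r4 m[rain→φ4] = [T, T, T]
r4 m[rain→φ8] = [T, F, T]
r4 m[sprk→φ8] = [T, T, T]
r4 m[snow→φ3] = [T, T, T]
r4 m[cld→φ6] = [T, T, T]
r4 m[slip→φ5] = [T, T, T]
r4 m[slip→φ7] = [T, T, T]
r4 m[wet→φ1] = [T, T, T]
r4 m[ice→φ2] = [T, T, T]
r4 m[ice→φ5] = [T, T, F]
r4 m[fog→φ7] = [T, T, T]
r5 m[φ0→sun] = [F, T, T]
r5 m[φ0→wind] = [F, T, F]
r5 m[φ1→wind] = [T, T, T]
r5 m[φ1→wet] = [F, T, F]
r5 m[φ2→sun] = [T, T, F]
r5 m[φ2→ice] = [T, T, F]
r5 m[φ3→sun] = [T, T, F]
r5 m[φ3→snow] = [T, T, F]
r5 m[φ4→wind] = [T, T, T]
r5 m[φ4→rain] = [T, F, F]
r5 m[φ5→slip] = [T, T, T]
r5 m[φ5→ice] = [T, T, T]
r5 m[φ6→wind] = [T, T, T]
r5 m[φ6→cld] = [T, F, T]
r5 m[φ7→slip] = [T, T, T]
r5 m[φ7→fog] = [T, T, T]
r5 m[φ8→rain] = [T, T, T]
r5 m[φ8→sprk] = [F, T, T]
r5 m[sun→φ0] = [T, T, F]
r5 m[sun→φ2] = [F, T, F]
r5 m[sun→φ3] = [F, T, F]
r5 m[wind→φ0] = [T, T, T]
r5 m[wind→φ1] = [F, T, F]
r5 m[wind→φ4] = [F, T, F]
r5 m[wind→φ6] = [F, T, F]
r5 m[rain→φ4] = [T, T, T]
r5 m[rain→φ8] = [T, F, T]
r5 m[sprk→φ8] = [T, T, T]
r5 m[snow→φ3] = [T, T, T]
r5 m[cld→φ6] = [T, T, T]
r5 m[slip→φ5] = [T, T, T]
r5 m[slip→φ7] = [T, T, T]
r5 m[wet→φ1] = [T, T, T]
r5 m[ice→φ2] = [T, T, T]
r5 m[ice→φ5] = [T, T, F]
r5 m[fog→φ7] = [T, T, T]
r6 m[φ0→sun] = [F, T, T]
r6 m[φ0→wind] = [F, T, F]
r6 m[φ1→wind] = [T, T, T]
r6 m[φ1→wet] = [F, T, F]
r6 m[φ2→sun] = [T, T, F]
r6 m[φ2→ice] = [T, T, F]
r6 m[φ3→sun] = [T, T, F]
r6 m[φ3→snow] = [T, T, F]
r6 m[φ4→wind] = [T, T, T]
r6 m[φ4→rain] = [T, F, F]
r6 m[φ5→slip] = [T, T, T]
r6 m[φ5→ice] = [T, T, T]
r6 m[φ6→wind] = [T, T, T]
r6 m[φ6→cld] = [T, F, T]
r6 m[φ7→slip] = [T, T, T]
r6 m[φ7→fog] = [T, T, T]
r6 m[φ8→rain] = [T, T, T]
r6 m[φ8→sprk] = [F, T, T]
r6 m[sun→φ0] = [T, T, F]
r6 m[sun→φ2] = [F, T, F]
r6 m[sun→φ3] = [F, T, F]
r6 m[wind→φ0] = [T, T, T]
r6 m[wind→φ1] = [F, T, F]
r6 m[wind→φ4] = [F, T, F]
r6 m[wind→φ6] = [F, T, F]
r6 m[rain→φ4] = [T, T, T]
r6 m[rain→φ8] = [T, F, F]
r6 m[sprk→φ8] = [T, T, T]
r6 m[snow→φ3] = [T, T, T]
r6 m[cld→φ6] = [T, T, T]
r6 m[slip→φ5] = [T, T, T]
r6 m[slip→φ7] = [T, T, T]
r6 m[wet→φ1] = [T, T, T]
r6 m[ice→φ2] = [T, T, T]
r6 m[ice→φ5] = [T, T, F]
r6 m[fog→φ7] = [T, T, T]
r7 m[φ0→sun] = [F, T, T]
r7 m[φ0→wind] = [F, T, F]
r7 m[φ1→wind] = [T, T, T]
r7 m[φ1→wet] = [F, T, F]
r7 m[φ2→sun] = [T, T, F]
r7 m[φ2→ice] = [T, T, F]
r7 m[φ3→sun] = [T, T, F]
r7 m[φ3→snow] = [T, T, F]
r7 m[φ4→wind] = [T, T, T]
r7 m[φ4→rain] = [T, F, F]
r7 m[φ5→slip] = [T, T, T]
r7 m[φ5→ice] = [T, T, T]
r7 m[φ6→wind] = [T, T, T]
r7 m[φ6→cld] = [T, F, T]
r7 m[φ7→slip] = [T, T, T]
r7 m[φ7→fog] = [T, T, T]
r7 m[φ8→rain] = [T, T, T]
r7 m[φ8→sprk] = [F, T, T]
r7 m[sun→φ0] = [T, T, F]
r7 m[sun→φ2] = [F, T, F]
r7 m[sun→φ3] = [F, T, F]
r7 m[wind→φ0] = [T, T, T]
r7 m[wind→φ1] = [F, T, F]
r7 m[wind→φ4] = [F, T, F]
r7 m[wind→φ6] = [F, T, F]
r7 m[rain→φ4] = [T, T, T]
r7 m[rain→φ8] = [T, F, F]
r7 m[sprk→φ8] = [T, T, T]
r7 m[snow→φ3] = [T, T, T]
r7 m[cld→φ6] = [T, T, T]
r7 m[slip→φ5] = [T, T, T]
r7 m[slip→φ7] = [T, T, T]
r7 m[wet→φ1] = [T, T, T]
r7 m[ice→φ2] = [T, T, T]
r7 m[ice→φ5] = [T, T, F]
r7 m[fog→φ7] = [T, T, T]
fixed point reached at round 7
b[sprk] = ⊗ incoming = [F, T, T]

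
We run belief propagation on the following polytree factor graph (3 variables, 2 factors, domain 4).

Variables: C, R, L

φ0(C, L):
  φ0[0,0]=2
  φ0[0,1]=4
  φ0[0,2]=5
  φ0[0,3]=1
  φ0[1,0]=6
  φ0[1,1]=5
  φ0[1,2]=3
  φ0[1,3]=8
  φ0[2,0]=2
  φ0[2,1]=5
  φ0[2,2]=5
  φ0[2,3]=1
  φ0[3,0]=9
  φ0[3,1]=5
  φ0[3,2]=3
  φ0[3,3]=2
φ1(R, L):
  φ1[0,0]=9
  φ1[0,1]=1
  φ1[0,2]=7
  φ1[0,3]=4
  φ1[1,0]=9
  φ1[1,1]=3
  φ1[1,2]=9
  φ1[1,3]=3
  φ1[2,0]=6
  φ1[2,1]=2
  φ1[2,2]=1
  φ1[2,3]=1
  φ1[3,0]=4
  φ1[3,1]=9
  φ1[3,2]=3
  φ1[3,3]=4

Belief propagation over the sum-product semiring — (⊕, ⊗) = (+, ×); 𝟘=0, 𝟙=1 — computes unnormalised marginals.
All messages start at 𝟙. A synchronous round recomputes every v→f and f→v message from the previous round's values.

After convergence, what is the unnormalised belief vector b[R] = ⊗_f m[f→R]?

init: all messages = 𝟙 over 4 values
r1 m[φ0→C] = [12, 22, 13, 19]
r1 m[φ0→L] = [19, 19, 16, 12]
r1 m[φ1→R] = [21, 24, 10, 20]
r1 m[φ1→L] = [28, 15, 20, 12]
r1 m[C→φ0] = [1, 1, 1, 1]
r1 m[R→φ1] = [1, 1, 1, 1]
r1 m[L→φ0] = [1, 1, 1, 1]
r1 m[L→φ1] = [1, 1, 1, 1]
r2 m[φ0→C] = [12, 22, 13, 19]
r2 m[φ0→L] = [19, 19, 16, 12]
r2 m[φ1→R] = [21, 24, 10, 20]
r2 m[φ1→L] = [28, 15, 20, 12]
r2 m[C→φ0] = [1, 1, 1, 1]
r2 m[R→φ1] = [1, 1, 1, 1]
r2 m[L→φ0] = [28, 15, 20, 12]
r2 m[L→φ1] = [19, 19, 16, 12]
r3 m[φ0→C] = [228, 399, 243, 411]
r3 m[φ0→L] = [19, 19, 16, 12]
r3 m[φ1→R] = [350, 408, 180, 343]
r3 m[φ1→L] = [28, 15, 20, 12]
r3 m[C→φ0] = [1, 1, 1, 1]
r3 m[R→φ1] = [1, 1, 1, 1]
r3 m[L→φ0] = [28, 15, 20, 12]
r3 m[L→φ1] = [19, 19, 16, 12]
r4 m[φ0→C] = [228, 399, 243, 411]
r4 m[φ0→L] = [19, 19, 16, 12]
r4 m[φ1→R] = [350, 408, 180, 343]
r4 m[φ1→L] = [28, 15, 20, 12]
r4 m[C→φ0] = [1, 1, 1, 1]
r4 m[R→φ1] = [1, 1, 1, 1]
r4 m[L→φ0] = [28, 15, 20, 12]
r4 m[L→φ1] = [19, 19, 16, 12]
fixed point reached at round 4
b[R] = ⊗ incoming = [350, 408, 180, 343]

b[R] = [350, 408, 180, 343]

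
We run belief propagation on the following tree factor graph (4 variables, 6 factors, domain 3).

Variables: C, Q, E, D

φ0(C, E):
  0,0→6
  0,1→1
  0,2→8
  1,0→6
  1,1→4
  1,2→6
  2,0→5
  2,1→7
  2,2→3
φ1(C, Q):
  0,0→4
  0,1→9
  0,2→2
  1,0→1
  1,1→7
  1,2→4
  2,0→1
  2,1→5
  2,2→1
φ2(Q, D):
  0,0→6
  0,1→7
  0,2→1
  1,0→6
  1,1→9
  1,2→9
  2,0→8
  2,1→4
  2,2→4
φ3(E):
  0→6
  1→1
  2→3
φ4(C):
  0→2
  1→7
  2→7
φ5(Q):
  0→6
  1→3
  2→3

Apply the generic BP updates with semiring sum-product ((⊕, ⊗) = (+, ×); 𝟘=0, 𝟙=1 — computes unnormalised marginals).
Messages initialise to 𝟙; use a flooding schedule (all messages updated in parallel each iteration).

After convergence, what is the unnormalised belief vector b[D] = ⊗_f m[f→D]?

init: all messages = 𝟙 over 3 values
r1 m[φ0→C] = [15, 16, 15]
r1 m[φ0→E] = [17, 12, 17]
r1 m[φ1→C] = [15, 12, 7]
r1 m[φ1→Q] = [6, 21, 7]
r1 m[φ2→Q] = [14, 24, 16]
r1 m[φ2→D] = [20, 20, 14]
r1 m[φ3→E] = [6, 1, 3]
r1 m[φ4→C] = [2, 7, 7]
r1 m[φ5→Q] = [6, 3, 3]
r1 m[C→φ0] = [1, 1, 1]
r1 m[C→φ1] = [1, 1, 1]
r1 m[C→φ4] = [1, 1, 1]
r1 m[Q→φ1] = [1, 1, 1]
r1 m[Q→φ2] = [1, 1, 1]
r1 m[Q→φ5] = [1, 1, 1]
r1 m[E→φ0] = [1, 1, 1]
r1 m[E→φ3] = [1, 1, 1]
r1 m[D→φ2] = [1, 1, 1]
r2 m[φ0→C] = [15, 16, 15]
r2 m[φ0→E] = [17, 12, 17]
r2 m[φ1→C] = [15, 12, 7]
r2 m[φ1→Q] = [6, 21, 7]
r2 m[φ2→Q] = [14, 24, 16]
r2 m[φ2→D] = [20, 20, 14]
r2 m[φ3→E] = [6, 1, 3]
r2 m[φ4→C] = [2, 7, 7]
r2 m[φ5→Q] = [6, 3, 3]
r2 m[C→φ0] = [30, 84, 49]
r2 m[C→φ1] = [30, 112, 105]
r2 m[C→φ4] = [225, 192, 105]
r2 m[Q→φ1] = [84, 72, 48]
r2 m[Q→φ2] = [36, 63, 21]
r2 m[Q→φ5] = [84, 504, 112]
r2 m[E→φ0] = [6, 1, 3]
r2 m[E→φ3] = [17, 12, 17]
r2 m[D→φ2] = [1, 1, 1]
r3 m[φ0→C] = [61, 58, 46]
r3 m[φ0→E] = [929, 709, 891]
r3 m[φ1→C] = [1080, 780, 492]
r3 m[φ1→Q] = [337, 1579, 613]
r3 m[φ2→Q] = [14, 24, 16]
r3 m[φ2→D] = [762, 903, 687]
r3 m[φ3→E] = [6, 1, 3]
r3 m[φ4→C] = [2, 7, 7]
r3 m[φ5→Q] = [6, 3, 3]
r3 m[C→φ0] = [30, 84, 49]
r3 m[C→φ1] = [30, 112, 105]
r3 m[C→φ4] = [225, 192, 105]
r3 m[Q→φ1] = [84, 72, 48]
r3 m[Q→φ2] = [36, 63, 21]
r3 m[Q→φ5] = [84, 504, 112]
r3 m[E→φ0] = [6, 1, 3]
r3 m[E→φ3] = [17, 12, 17]
r3 m[D→φ2] = [1, 1, 1]
r4 m[φ0→C] = [61, 58, 46]
r4 m[φ0→E] = [929, 709, 891]
r4 m[φ1→C] = [1080, 780, 492]
r4 m[φ1→Q] = [337, 1579, 613]
r4 m[φ2→Q] = [14, 24, 16]
r4 m[φ2→D] = [762, 903, 687]
r4 m[φ3→E] = [6, 1, 3]
r4 m[φ4→C] = [2, 7, 7]
r4 m[φ5→Q] = [6, 3, 3]
r4 m[C→φ0] = [2160, 5460, 3444]
r4 m[C→φ1] = [122, 406, 322]
r4 m[C→φ4] = [65880, 45240, 22632]
r4 m[Q→φ1] = [84, 72, 48]
r4 m[Q→φ2] = [2022, 4737, 1839]
r4 m[Q→φ5] = [4718, 37896, 9808]
r4 m[E→φ0] = [6, 1, 3]
r4 m[E→φ3] = [929, 709, 891]
r4 m[D→φ2] = [1, 1, 1]
r5 m[φ0→C] = [61, 58, 46]
r5 m[φ0→E] = [62940, 48108, 60372]
r5 m[φ1→C] = [1080, 780, 492]
r5 m[φ1→Q] = [1216, 5550, 2190]
r5 m[φ2→Q] = [14, 24, 16]
r5 m[φ2→D] = [55266, 64143, 52011]
r5 m[φ3→E] = [6, 1, 3]
r5 m[φ4→C] = [2, 7, 7]
r5 m[φ5→Q] = [6, 3, 3]
r5 m[C→φ0] = [2160, 5460, 3444]
r5 m[C→φ1] = [122, 406, 322]
r5 m[C→φ4] = [65880, 45240, 22632]
r5 m[Q→φ1] = [84, 72, 48]
r5 m[Q→φ2] = [2022, 4737, 1839]
r5 m[Q→φ5] = [4718, 37896, 9808]
r5 m[E→φ0] = [6, 1, 3]
r5 m[E→φ3] = [929, 709, 891]
r5 m[D→φ2] = [1, 1, 1]
r6 m[φ0→C] = [61, 58, 46]
r6 m[φ0→E] = [62940, 48108, 60372]
r6 m[φ1→C] = [1080, 780, 492]
r6 m[φ1→Q] = [1216, 5550, 2190]
r6 m[φ2→Q] = [14, 24, 16]
r6 m[φ2→D] = [55266, 64143, 52011]
r6 m[φ3→E] = [6, 1, 3]
r6 m[φ4→C] = [2, 7, 7]
r6 m[φ5→Q] = [6, 3, 3]
r6 m[C→φ0] = [2160, 5460, 3444]
r6 m[C→φ1] = [122, 406, 322]
r6 m[C→φ4] = [65880, 45240, 22632]
r6 m[Q→φ1] = [84, 72, 48]
r6 m[Q→φ2] = [7296, 16650, 6570]
r6 m[Q→φ5] = [17024, 133200, 35040]
r6 m[E→φ0] = [6, 1, 3]
r6 m[E→φ3] = [62940, 48108, 60372]
r6 m[D→φ2] = [1, 1, 1]
r7 m[φ0→C] = [61, 58, 46]
r7 m[φ0→E] = [62940, 48108, 60372]
r7 m[φ1→C] = [1080, 780, 492]
r7 m[φ1→Q] = [1216, 5550, 2190]
r7 m[φ2→Q] = [14, 24, 16]
r7 m[φ2→D] = [196236, 227202, 183426]
r7 m[φ3→E] = [6, 1, 3]
r7 m[φ4→C] = [2, 7, 7]
r7 m[φ5→Q] = [6, 3, 3]
r7 m[C→φ0] = [2160, 5460, 3444]
r7 m[C→φ1] = [122, 406, 322]
r7 m[C→φ4] = [65880, 45240, 22632]
r7 m[Q→φ1] = [84, 72, 48]
r7 m[Q→φ2] = [7296, 16650, 6570]
r7 m[Q→φ5] = [17024, 133200, 35040]
r7 m[E→φ0] = [6, 1, 3]
r7 m[E→φ3] = [62940, 48108, 60372]
r7 m[D→φ2] = [1, 1, 1]
r8 m[φ0→C] = [61, 58, 46]
r8 m[φ0→E] = [62940, 48108, 60372]
r8 m[φ1→C] = [1080, 780, 492]
r8 m[φ1→Q] = [1216, 5550, 2190]
r8 m[φ2→Q] = [14, 24, 16]
r8 m[φ2→D] = [196236, 227202, 183426]
r8 m[φ3→E] = [6, 1, 3]
r8 m[φ4→C] = [2, 7, 7]
r8 m[φ5→Q] = [6, 3, 3]
r8 m[C→φ0] = [2160, 5460, 3444]
r8 m[C→φ1] = [122, 406, 322]
r8 m[C→φ4] = [65880, 45240, 22632]
r8 m[Q→φ1] = [84, 72, 48]
r8 m[Q→φ2] = [7296, 16650, 6570]
r8 m[Q→φ5] = [17024, 133200, 35040]
r8 m[E→φ0] = [6, 1, 3]
r8 m[E→φ3] = [62940, 48108, 60372]
r8 m[D→φ2] = [1, 1, 1]
fixed point reached at round 8
b[D] = ⊗ incoming = [196236, 227202, 183426]

b[D] = [196236, 227202, 183426]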